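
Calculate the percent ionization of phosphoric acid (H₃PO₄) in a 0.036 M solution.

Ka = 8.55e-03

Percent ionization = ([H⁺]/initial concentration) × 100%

Using Ka equilibrium: x² + Ka×x - Ka×C = 0. Solving: [H⁺] = 1.3783e-02. Percent = (1.3783e-02/0.036) × 100

Percent ionization = 38.3%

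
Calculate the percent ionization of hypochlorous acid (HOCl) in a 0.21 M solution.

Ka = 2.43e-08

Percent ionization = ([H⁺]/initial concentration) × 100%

Using Ka equilibrium: x² + Ka×x - Ka×C = 0. Solving: [H⁺] = 7.1423e-05. Percent = (7.1423e-05/0.21) × 100

Percent ionization = 0.034%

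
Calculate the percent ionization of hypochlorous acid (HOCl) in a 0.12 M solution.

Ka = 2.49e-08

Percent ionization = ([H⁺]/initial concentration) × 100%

Using Ka equilibrium: x² + Ka×x - Ka×C = 0. Solving: [H⁺] = 5.4650e-05. Percent = (5.4650e-05/0.12) × 100

Percent ionization = 0.0455%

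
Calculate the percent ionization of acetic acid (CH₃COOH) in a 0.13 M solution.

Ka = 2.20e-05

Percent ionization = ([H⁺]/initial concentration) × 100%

Using Ka equilibrium: x² + Ka×x - Ka×C = 0. Solving: [H⁺] = 1.6802e-03. Percent = (1.6802e-03/0.13) × 100

Percent ionization = 1.29%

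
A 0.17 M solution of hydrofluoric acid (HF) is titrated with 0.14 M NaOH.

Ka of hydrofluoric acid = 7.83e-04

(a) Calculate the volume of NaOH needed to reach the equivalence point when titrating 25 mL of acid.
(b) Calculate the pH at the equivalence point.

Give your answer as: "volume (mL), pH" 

moles acid = 0.17 × 25/1000 = 0.00425 mol; V_base = moles/0.14 × 1000 = 30.4 mL. At equivalence only the conjugate base is present: [A⁻] = 0.00425/0.055 = 7.6774e-02 M. Kb = Kw/Ka = 1.28e-11; [OH⁻] = √(Kb × [A⁻]) = 9.9021e-07; pOH = 6.00; pH = 14 - pOH = 8.00.

V = 30.4 mL, pH = 8.00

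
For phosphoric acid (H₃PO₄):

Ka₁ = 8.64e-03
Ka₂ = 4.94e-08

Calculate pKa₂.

pKa₂ = -log(Ka₂) = -log(4.94e-08) = 7.31.

pK_{a2} = 7.31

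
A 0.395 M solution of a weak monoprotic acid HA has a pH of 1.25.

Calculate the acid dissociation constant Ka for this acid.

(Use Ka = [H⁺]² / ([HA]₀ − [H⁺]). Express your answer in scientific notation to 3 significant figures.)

[H⁺] = 10^(−pH) = 10^(−1.25) = 5.623e-02 M. For HA ⇌ H⁺ + A⁻, Ka = [H⁺][A⁻]/[HA] = [H⁺]² / ([HA]₀ − [H⁺]) = (5.623e-02)² / (0.395 − 5.623e-02) = 9.33e-03.

K_a = 9.33e-03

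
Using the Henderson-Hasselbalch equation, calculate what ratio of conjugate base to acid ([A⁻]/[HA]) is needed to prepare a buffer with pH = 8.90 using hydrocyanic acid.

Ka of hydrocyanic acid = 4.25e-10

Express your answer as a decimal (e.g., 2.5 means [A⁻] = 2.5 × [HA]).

pKa = -log(4.25e-10) = 9.3716. pH = pKa + log([A⁻]/[HA]), so log([A⁻]/[HA]) = pH − pKa = 8.90 − 9.3716 = -0.4716. [A⁻]/[HA] = 10^(-0.4716) = 0.338

[A⁻]/[HA] = 0.338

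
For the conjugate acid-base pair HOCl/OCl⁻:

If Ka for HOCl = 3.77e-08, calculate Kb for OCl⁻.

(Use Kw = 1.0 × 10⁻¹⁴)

For a conjugate pair Ka × Kb = Kw, so Kb = Kw/Ka = 1.0 × 10⁻¹⁴ / 3.77e-08 = 2.65e-07.

K_b = 2.65e-07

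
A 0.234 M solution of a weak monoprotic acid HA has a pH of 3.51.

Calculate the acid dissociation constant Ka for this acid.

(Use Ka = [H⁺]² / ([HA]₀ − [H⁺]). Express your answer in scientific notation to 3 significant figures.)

[H⁺] = 10^(−pH) = 10^(−3.51) = 3.090e-04 M. For HA ⇌ H⁺ + A⁻, Ka = [H⁺][A⁻]/[HA] = [H⁺]² / ([HA]₀ − [H⁺]) = (3.090e-04)² / (0.234 − 3.090e-04) = 4.09e-07.

K_a = 4.09e-07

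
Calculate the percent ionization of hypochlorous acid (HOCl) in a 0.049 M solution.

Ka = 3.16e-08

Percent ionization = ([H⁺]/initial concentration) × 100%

Using Ka equilibrium: x² + Ka×x - Ka×C = 0. Solving: [H⁺] = 3.9334e-05. Percent = (3.9334e-05/0.049) × 100

Percent ionization = 0.0803%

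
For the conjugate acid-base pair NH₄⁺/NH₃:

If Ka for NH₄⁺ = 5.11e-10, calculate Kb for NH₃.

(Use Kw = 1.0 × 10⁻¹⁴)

For a conjugate pair Ka × Kb = Kw, so Kb = Kw/Ka = 1.0 × 10⁻¹⁴ / 5.11e-10 = 1.96e-05.

K_b = 1.96e-05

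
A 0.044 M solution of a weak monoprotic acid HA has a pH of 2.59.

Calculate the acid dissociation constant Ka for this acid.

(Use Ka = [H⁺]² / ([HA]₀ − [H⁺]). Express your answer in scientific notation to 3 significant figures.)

[H⁺] = 10^(−pH) = 10^(−2.59) = 2.570e-03 M. For HA ⇌ H⁺ + A⁻, Ka = [H⁺][A⁻]/[HA] = [H⁺]² / ([HA]₀ − [H⁺]) = (2.570e-03)² / (0.044 − 2.570e-03) = 1.59e-04.

K_a = 1.59e-04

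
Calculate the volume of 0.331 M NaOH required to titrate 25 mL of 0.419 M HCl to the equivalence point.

At equivalence: moles acid = moles base. moles HCl = 0.419 × 25/1000 = 0.01047 mol. V_base = moles / 0.331 × 1000 = 31.6 mL.

V_{base} = 31.6 mL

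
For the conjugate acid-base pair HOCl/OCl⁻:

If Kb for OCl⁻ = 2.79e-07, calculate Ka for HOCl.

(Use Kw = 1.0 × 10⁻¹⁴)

For a conjugate pair Ka × Kb = Kw, so Ka = Kw/Kb = 1.0 × 10⁻¹⁴ / 2.79e-07 = 3.58e-08.

K_a = 3.58e-08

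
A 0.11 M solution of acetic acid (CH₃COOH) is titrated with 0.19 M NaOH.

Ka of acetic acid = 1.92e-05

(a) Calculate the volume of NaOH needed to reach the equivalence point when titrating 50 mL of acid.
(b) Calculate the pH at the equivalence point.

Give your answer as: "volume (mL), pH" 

moles acid = 0.11 × 50/1000 = 0.0055 mol; V_base = moles/0.19 × 1000 = 28.9 mL. At equivalence only the conjugate base is present: [A⁻] = 0.0055/0.079 = 6.9667e-02 M. Kb = Kw/Ka = 5.21e-10; [OH⁻] = √(Kb × [A⁻]) = 6.0237e-06; pOH = 5.22; pH = 14 - pOH = 8.78.

V = 28.9 mL, pH = 8.78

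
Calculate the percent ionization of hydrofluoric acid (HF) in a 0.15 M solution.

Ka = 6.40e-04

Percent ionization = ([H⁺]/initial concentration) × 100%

Using Ka equilibrium: x² + Ka×x - Ka×C = 0. Solving: [H⁺] = 9.4832e-03. Percent = (9.4832e-03/0.15) × 100

Percent ionization = 6.32%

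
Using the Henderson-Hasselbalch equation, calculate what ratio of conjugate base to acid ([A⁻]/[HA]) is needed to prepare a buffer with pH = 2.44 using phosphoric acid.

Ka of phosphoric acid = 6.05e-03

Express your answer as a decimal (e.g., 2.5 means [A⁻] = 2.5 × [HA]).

pKa = -log(6.05e-03) = 2.2182. pH = pKa + log([A⁻]/[HA]), so log([A⁻]/[HA]) = pH − pKa = 2.44 − 2.2182 = 0.2218. [A⁻]/[HA] = 10^(0.2218) = 1.67

[A⁻]/[HA] = 1.67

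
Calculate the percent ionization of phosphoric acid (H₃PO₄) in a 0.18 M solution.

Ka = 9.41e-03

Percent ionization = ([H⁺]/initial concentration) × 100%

Using Ka equilibrium: x² + Ka×x - Ka×C = 0. Solving: [H⁺] = 3.6719e-02. Percent = (3.6719e-02/0.18) × 100

Percent ionization = 20.4%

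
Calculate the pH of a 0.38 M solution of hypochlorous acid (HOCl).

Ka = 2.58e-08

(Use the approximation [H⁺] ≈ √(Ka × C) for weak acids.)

[H⁺] = √(Ka × C) = √(2.58e-08 × 0.38) = 9.9015e-05. pH = -log(9.9015e-05)

pH = 4.00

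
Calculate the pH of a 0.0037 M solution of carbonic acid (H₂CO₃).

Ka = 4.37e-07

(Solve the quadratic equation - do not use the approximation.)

x² + Ka×x - Ka×C = 0. Using quadratic formula: [H⁺] = 3.9993e-05

pH = 4.40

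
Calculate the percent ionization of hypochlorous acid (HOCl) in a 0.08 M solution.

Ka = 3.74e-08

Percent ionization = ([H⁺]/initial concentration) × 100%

Using Ka equilibrium: x² + Ka×x - Ka×C = 0. Solving: [H⁺] = 5.4680e-05. Percent = (5.4680e-05/0.08) × 100

Percent ionization = 0.0684%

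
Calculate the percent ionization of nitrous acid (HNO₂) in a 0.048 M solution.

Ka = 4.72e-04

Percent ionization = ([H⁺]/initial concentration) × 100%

Using Ka equilibrium: x² + Ka×x - Ka×C = 0. Solving: [H⁺] = 4.5297e-03. Percent = (4.5297e-03/0.048) × 100

Percent ionization = 9.44%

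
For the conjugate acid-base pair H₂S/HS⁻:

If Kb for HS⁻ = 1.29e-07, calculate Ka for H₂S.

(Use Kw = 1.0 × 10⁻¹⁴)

For a conjugate pair Ka × Kb = Kw, so Ka = Kw/Kb = 1.0 × 10⁻¹⁴ / 1.29e-07 = 7.75e-08.

K_a = 7.75e-08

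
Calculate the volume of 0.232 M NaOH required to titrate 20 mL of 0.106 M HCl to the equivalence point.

At equivalence: moles acid = moles base. moles HCl = 0.106 × 20/1000 = 0.00212 mol. V_base = moles / 0.232 × 1000 = 9.1 mL.

V_{base} = 9.1 mL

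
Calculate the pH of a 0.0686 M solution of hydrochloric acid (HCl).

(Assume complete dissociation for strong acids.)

[H⁺] = 0.0686 M for strong acid. pH = -log[H⁺] = -log(0.0686)

pH = 1.16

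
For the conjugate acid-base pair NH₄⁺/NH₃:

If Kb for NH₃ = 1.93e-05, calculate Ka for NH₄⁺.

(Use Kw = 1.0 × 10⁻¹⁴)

For a conjugate pair Ka × Kb = Kw, so Ka = Kw/Kb = 1.0 × 10⁻¹⁴ / 1.93e-05 = 5.18e-10.

K_a = 5.18e-10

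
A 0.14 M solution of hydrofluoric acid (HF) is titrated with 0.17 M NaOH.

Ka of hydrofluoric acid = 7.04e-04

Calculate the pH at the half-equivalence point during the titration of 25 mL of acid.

At half-equivalence [HA] = [A⁻], so Henderson-Hasselbalch gives pH = pKa = -log(7.04e-04) = 3.15.

pH = pKa = 3.15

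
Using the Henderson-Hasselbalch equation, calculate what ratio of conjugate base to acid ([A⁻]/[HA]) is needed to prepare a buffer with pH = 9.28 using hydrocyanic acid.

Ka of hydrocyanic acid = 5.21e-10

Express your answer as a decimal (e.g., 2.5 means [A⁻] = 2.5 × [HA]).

pKa = -log(5.21e-10) = 9.2832. pH = pKa + log([A⁻]/[HA]), so log([A⁻]/[HA]) = pH − pKa = 9.28 − 9.2832 = -0.0032. [A⁻]/[HA] = 10^(-0.0032) = 0.993

[A⁻]/[HA] = 0.993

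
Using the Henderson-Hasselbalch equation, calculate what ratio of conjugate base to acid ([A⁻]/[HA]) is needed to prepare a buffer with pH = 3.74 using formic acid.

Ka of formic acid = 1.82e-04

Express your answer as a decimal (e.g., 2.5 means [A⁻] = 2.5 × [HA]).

pKa = -log(1.82e-04) = 3.7399. pH = pKa + log([A⁻]/[HA]), so log([A⁻]/[HA]) = pH − pKa = 3.74 − 3.7399 = 0.0001. [A⁻]/[HA] = 10^(0.0001) = 1.00

[A⁻]/[HA] = 1.00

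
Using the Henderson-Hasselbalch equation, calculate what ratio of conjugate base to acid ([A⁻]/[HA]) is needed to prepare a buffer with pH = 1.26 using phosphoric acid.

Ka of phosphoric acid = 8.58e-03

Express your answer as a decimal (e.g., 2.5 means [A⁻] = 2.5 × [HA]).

pKa = -log(8.58e-03) = 2.0665. pH = pKa + log([A⁻]/[HA]), so log([A⁻]/[HA]) = pH − pKa = 1.26 − 2.0665 = -0.8065. [A⁻]/[HA] = 10^(-0.8065) = 0.156

[A⁻]/[HA] = 0.156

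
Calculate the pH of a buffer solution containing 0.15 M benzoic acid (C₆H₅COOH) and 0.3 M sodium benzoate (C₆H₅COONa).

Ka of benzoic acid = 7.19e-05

pKa = -log(7.19e-05) = 4.14. pH = pKa + log([A⁻]/[HA]) = 4.14 + log(0.3/0.15)

pH = 4.44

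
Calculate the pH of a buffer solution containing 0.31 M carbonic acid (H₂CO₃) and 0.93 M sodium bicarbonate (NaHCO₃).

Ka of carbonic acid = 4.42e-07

pKa = -log(4.42e-07) = 6.35. pH = pKa + log([A⁻]/[HA]) = 6.35 + log(0.93/0.31)

pH = 6.83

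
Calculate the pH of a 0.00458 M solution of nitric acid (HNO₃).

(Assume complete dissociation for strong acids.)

[H⁺] = 0.00458 M for strong acid. pH = -log[H⁺] = -log(0.00458)

pH = 2.34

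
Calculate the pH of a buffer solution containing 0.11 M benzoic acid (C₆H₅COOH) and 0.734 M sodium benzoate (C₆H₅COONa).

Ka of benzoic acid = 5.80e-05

pKa = -log(5.80e-05) = 4.24. pH = pKa + log([A⁻]/[HA]) = 4.24 + log(0.734/0.11)

pH = 5.06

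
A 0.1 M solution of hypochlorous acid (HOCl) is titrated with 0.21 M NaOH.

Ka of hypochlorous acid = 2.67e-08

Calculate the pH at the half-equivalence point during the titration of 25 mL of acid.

At half-equivalence [HA] = [A⁻], so Henderson-Hasselbalch gives pH = pKa = -log(2.67e-08) = 7.57.

pH = pKa = 7.57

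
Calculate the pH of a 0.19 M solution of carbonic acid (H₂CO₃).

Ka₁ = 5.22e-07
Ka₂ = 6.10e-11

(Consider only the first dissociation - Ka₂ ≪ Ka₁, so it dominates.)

First dissociation dominates. From Ka₁ = [H⁺][HA⁻]/[H₂A], x² + Ka₁·x − Ka₁·C = 0 with C = 0.19 M and Ka₁ = 5.22e-07. Solving: [H⁺] = (−Ka₁ + √(Ka₁² + 4·Ka₁·C)) / 2 = 3.1467e-04 M. pH = -log(3.1467e-04) = 3.50.

pH = 3.50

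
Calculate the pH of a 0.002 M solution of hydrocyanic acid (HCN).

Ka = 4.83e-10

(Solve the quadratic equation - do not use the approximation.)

x² + Ka×x - Ka×C = 0. Using quadratic formula: [H⁺] = 9.8261e-07

pH = 6.01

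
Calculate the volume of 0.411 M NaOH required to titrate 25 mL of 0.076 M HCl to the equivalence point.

At equivalence: moles acid = moles base. moles HCl = 0.076 × 25/1000 = 0.0019 mol. V_base = moles / 0.411 × 1000 = 4.6 mL.

V_{base} = 4.6 mL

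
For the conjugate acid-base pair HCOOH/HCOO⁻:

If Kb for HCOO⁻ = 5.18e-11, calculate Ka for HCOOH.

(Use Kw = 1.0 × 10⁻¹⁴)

For a conjugate pair Ka × Kb = Kw, so Ka = Kw/Kb = 1.0 × 10⁻¹⁴ / 5.18e-11 = 1.93e-04.

K_a = 1.93e-04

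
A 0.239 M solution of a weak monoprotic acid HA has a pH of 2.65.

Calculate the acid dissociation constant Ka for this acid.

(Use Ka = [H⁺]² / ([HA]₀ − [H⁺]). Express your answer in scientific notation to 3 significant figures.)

[H⁺] = 10^(−pH) = 10^(−2.65) = 2.239e-03 M. For HA ⇌ H⁺ + A⁻, Ka = [H⁺][A⁻]/[HA] = [H⁺]² / ([HA]₀ − [H⁺]) = (2.239e-03)² / (0.239 − 2.239e-03) = 2.12e-05.

K_a = 2.12e-05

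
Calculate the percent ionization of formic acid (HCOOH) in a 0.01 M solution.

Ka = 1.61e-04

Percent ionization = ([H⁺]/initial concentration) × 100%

Using Ka equilibrium: x² + Ka×x - Ka×C = 0. Solving: [H⁺] = 1.1909e-03. Percent = (1.1909e-03/0.01) × 100

Percent ionization = 11.9%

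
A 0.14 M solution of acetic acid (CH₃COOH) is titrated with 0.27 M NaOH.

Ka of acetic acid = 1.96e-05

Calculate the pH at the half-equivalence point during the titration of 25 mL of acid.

At half-equivalence [HA] = [A⁻], so Henderson-Hasselbalch gives pH = pKa = -log(1.96e-05) = 4.71.

pH = pKa = 4.71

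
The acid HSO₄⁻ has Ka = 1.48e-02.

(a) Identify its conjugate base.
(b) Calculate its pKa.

(a) The conjugate base is formed by removing one H⁺ from HSO₄⁻, giving SO₄²⁻. (b) pKa = -log(Ka) = -log(1.48e-02) = 1.83.

Conjugate base: SO₄²⁻; pK_a = 1.83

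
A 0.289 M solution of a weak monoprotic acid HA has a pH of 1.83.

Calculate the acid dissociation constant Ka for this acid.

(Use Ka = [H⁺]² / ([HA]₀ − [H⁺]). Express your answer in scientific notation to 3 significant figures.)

[H⁺] = 10^(−pH) = 10^(−1.83) = 1.479e-02 M. For HA ⇌ H⁺ + A⁻, Ka = [H⁺][A⁻]/[HA] = [H⁺]² / ([HA]₀ − [H⁺]) = (1.479e-02)² / (0.289 − 1.479e-02) = 7.98e-04.

K_a = 7.98e-04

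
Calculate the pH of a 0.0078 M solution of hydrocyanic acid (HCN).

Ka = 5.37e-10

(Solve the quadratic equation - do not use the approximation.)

x² + Ka×x - Ka×C = 0. Using quadratic formula: [H⁺] = 2.0463e-06

pH = 5.69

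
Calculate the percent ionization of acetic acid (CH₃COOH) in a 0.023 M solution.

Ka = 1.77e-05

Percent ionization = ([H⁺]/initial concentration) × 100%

Using Ka equilibrium: x² + Ka×x - Ka×C = 0. Solving: [H⁺] = 6.2926e-04. Percent = (6.2926e-04/0.023) × 100

Percent ionization = 2.74%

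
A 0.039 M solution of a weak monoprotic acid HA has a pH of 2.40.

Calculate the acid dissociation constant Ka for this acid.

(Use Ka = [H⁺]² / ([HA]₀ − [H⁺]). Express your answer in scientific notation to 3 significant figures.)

[H⁺] = 10^(−pH) = 10^(−2.40) = 3.981e-03 M. For HA ⇌ H⁺ + A⁻, Ka = [H⁺][A⁻]/[HA] = [H⁺]² / ([HA]₀ − [H⁺]) = (3.981e-03)² / (0.039 − 3.981e-03) = 4.53e-04.

K_a = 4.53e-04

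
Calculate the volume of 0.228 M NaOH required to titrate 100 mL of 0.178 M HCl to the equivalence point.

At equivalence: moles acid = moles base. moles HCl = 0.178 × 100/1000 = 0.0178 mol. V_base = moles / 0.228 × 1000 = 78.1 mL.

V_{base} = 78.1 mL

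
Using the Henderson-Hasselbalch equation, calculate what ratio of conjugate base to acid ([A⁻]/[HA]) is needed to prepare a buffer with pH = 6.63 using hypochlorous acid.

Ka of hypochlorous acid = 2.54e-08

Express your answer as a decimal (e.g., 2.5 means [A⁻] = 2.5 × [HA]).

pKa = -log(2.54e-08) = 7.5952. pH = pKa + log([A⁻]/[HA]), so log([A⁻]/[HA]) = pH − pKa = 6.63 − 7.5952 = -0.9652. [A⁻]/[HA] = 10^(-0.9652) = 0.108

[A⁻]/[HA] = 0.108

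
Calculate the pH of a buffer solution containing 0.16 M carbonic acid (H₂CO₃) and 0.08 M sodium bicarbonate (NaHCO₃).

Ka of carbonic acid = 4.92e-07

pKa = -log(4.92e-07) = 6.31. pH = pKa + log([A⁻]/[HA]) = 6.31 + log(0.08/0.16)

pH = 6.01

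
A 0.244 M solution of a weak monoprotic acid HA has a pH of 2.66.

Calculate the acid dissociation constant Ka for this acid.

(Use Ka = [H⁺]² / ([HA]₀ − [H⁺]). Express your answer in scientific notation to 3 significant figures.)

[H⁺] = 10^(−pH) = 10^(−2.66) = 2.188e-03 M. For HA ⇌ H⁺ + A⁻, Ka = [H⁺][A⁻]/[HA] = [H⁺]² / ([HA]₀ − [H⁺]) = (2.188e-03)² / (0.244 − 2.188e-03) = 1.98e-05.

K_a = 1.98e-05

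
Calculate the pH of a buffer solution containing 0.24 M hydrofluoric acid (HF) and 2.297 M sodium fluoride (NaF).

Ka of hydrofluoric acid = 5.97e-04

pKa = -log(5.97e-04) = 3.22. pH = pKa + log([A⁻]/[HA]) = 3.22 + log(2.297/0.24)

pH = 4.20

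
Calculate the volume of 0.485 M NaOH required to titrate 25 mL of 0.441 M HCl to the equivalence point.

At equivalence: moles acid = moles base. moles HCl = 0.441 × 25/1000 = 0.01103 mol. V_base = moles / 0.485 × 1000 = 22.7 mL.

V_{base} = 22.7 mL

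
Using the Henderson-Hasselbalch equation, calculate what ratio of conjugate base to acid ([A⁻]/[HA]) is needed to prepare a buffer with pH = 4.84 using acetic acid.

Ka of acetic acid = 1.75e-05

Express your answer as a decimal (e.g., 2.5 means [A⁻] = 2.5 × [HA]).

pKa = -log(1.75e-05) = 4.7570. pH = pKa + log([A⁻]/[HA]), so log([A⁻]/[HA]) = pH − pKa = 4.84 − 4.7570 = 0.0830. [A⁻]/[HA] = 10^(0.0830) = 1.21

[A⁻]/[HA] = 1.21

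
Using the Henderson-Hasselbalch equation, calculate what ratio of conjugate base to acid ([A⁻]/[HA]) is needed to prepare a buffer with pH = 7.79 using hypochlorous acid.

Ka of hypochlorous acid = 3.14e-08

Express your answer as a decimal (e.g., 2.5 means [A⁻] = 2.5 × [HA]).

pKa = -log(3.14e-08) = 7.5031. pH = pKa + log([A⁻]/[HA]), so log([A⁻]/[HA]) = pH − pKa = 7.79 − 7.5031 = 0.2869. [A⁻]/[HA] = 10^(0.2869) = 1.94

[A⁻]/[HA] = 1.94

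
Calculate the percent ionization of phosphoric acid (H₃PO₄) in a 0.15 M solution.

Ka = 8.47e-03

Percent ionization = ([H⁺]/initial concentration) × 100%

Using Ka equilibrium: x² + Ka×x - Ka×C = 0. Solving: [H⁺] = 3.1660e-02. Percent = (3.1660e-02/0.15) × 100

Percent ionization = 21.1%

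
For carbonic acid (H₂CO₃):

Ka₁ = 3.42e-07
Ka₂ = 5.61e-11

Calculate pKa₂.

pKa₂ = -log(Ka₂) = -log(5.61e-11) = 10.25.

pK_{a2} = 10.25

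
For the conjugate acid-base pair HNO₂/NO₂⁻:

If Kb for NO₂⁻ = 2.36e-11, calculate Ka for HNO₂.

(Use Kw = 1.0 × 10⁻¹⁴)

For a conjugate pair Ka × Kb = Kw, so Ka = Kw/Kb = 1.0 × 10⁻¹⁴ / 2.36e-11 = 4.24e-04.

K_a = 4.24e-04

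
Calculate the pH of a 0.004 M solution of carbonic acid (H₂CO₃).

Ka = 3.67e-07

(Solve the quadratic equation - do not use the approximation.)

x² + Ka×x - Ka×C = 0. Using quadratic formula: [H⁺] = 3.8131e-05

pH = 4.42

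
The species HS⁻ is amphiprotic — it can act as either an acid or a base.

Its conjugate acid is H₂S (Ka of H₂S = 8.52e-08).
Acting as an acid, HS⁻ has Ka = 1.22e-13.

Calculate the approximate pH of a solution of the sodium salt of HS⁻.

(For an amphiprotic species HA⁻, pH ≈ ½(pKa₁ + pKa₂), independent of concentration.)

pKa₁ = -log(8.52e-08) = 7.07; pKa₂ = -log(1.22e-13) = 12.91. For an amphiprotic species, pH ≈ ½(pKa₁ + pKa₂) = ½(7.07 + 12.91) = 9.99.

pH = 9.99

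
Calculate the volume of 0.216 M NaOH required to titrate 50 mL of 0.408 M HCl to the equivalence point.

At equivalence: moles acid = moles base. moles HCl = 0.408 × 50/1000 = 0.0204 mol. V_base = moles / 0.216 × 1000 = 94.4 mL.

V_{base} = 94.4 mL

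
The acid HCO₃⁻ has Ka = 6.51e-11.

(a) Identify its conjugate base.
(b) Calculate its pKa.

(a) The conjugate base is formed by removing one H⁺ from HCO₃⁻, giving CO₃²⁻. (b) pKa = -log(Ka) = -log(6.51e-11) = 10.19.

Conjugate base: CO₃²⁻; pK_a = 10.19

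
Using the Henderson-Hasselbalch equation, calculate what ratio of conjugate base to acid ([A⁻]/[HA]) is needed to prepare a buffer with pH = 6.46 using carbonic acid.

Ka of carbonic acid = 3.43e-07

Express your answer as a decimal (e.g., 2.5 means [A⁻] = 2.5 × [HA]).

pKa = -log(3.43e-07) = 6.4647. pH = pKa + log([A⁻]/[HA]), so log([A⁻]/[HA]) = pH − pKa = 6.46 − 6.4647 = -0.0047. [A⁻]/[HA] = 10^(-0.0047) = 0.989

[A⁻]/[HA] = 0.989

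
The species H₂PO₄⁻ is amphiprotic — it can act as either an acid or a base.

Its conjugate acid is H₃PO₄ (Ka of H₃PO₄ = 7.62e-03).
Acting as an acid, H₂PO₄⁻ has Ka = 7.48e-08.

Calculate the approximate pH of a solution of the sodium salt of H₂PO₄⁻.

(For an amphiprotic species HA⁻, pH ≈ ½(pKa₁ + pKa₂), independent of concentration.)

pKa₁ = -log(7.62e-03) = 2.12; pKa₂ = -log(7.48e-08) = 7.13. For an amphiprotic species, pH ≈ ½(pKa₁ + pKa₂) = ½(2.12 + 7.13) = 4.62.

pH = 4.62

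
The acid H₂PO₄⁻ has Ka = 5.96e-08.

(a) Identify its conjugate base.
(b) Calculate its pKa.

(a) The conjugate base is formed by removing one H⁺ from H₂PO₄⁻, giving HPO₄²⁻. (b) pKa = -log(Ka) = -log(5.96e-08) = 7.22.

Conjugate base: HPO₄²⁻; pK_a = 7.22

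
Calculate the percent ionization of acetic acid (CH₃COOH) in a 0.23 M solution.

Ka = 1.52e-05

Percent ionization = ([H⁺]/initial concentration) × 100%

Using Ka equilibrium: x² + Ka×x - Ka×C = 0. Solving: [H⁺] = 1.8622e-03. Percent = (1.8622e-03/0.23) × 100

Percent ionization = 0.81%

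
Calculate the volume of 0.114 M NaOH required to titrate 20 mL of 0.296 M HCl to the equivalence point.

At equivalence: moles acid = moles base. moles HCl = 0.296 × 20/1000 = 0.00592 mol. V_base = moles / 0.114 × 1000 = 51.9 mL.

V_{base} = 51.9 mL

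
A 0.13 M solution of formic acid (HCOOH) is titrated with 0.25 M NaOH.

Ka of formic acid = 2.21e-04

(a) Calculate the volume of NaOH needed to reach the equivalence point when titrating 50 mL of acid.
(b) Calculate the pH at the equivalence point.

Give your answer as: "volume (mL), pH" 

moles acid = 0.13 × 50/1000 = 0.0065 mol; V_base = moles/0.25 × 1000 = 26.0 mL. At equivalence only the conjugate base is present: [A⁻] = 0.0065/0.076 = 8.5526e-02 M. Kb = Kw/Ka = 4.52e-11; [OH⁻] = √(Kb × [A⁻]) = 1.9672e-06; pOH = 5.71; pH = 14 - pOH = 8.29.

V = 26.0 mL, pH = 8.29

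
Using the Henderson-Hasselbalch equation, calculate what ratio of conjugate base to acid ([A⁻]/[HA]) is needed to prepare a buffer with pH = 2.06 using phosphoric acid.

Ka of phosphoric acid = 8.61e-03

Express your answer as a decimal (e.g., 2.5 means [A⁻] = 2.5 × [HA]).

pKa = -log(8.61e-03) = 2.0650. pH = pKa + log([A⁻]/[HA]), so log([A⁻]/[HA]) = pH − pKa = 2.06 − 2.0650 = -0.0050. [A⁻]/[HA] = 10^(-0.0050) = 0.989

[A⁻]/[HA] = 0.989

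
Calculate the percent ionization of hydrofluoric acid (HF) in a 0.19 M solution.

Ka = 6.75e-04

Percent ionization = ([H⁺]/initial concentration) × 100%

Using Ka equilibrium: x² + Ka×x - Ka×C = 0. Solving: [H⁺] = 1.0992e-02. Percent = (1.0992e-02/0.19) × 100

Percent ionization = 5.79%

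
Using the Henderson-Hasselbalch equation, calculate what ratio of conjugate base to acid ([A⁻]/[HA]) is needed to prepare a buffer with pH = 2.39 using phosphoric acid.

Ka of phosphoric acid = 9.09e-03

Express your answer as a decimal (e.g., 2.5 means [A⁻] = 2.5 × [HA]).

pKa = -log(9.09e-03) = 2.0414. pH = pKa + log([A⁻]/[HA]), so log([A⁻]/[HA]) = pH − pKa = 2.39 − 2.0414 = 0.3486. [A⁻]/[HA] = 10^(0.3486) = 2.23

[A⁻]/[HA] = 2.23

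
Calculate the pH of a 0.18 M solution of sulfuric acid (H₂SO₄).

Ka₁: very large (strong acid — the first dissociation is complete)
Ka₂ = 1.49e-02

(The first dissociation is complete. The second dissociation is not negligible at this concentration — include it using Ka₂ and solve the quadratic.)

First dissociation is complete: [H⁺]₀ = [HSO₄⁻]₀ = C = 0.18 M. Second dissociation HSO₄⁻ ⇌ H⁺ + SO₄²⁻: let x = [SO₄²⁻]. Ka₂ = (C + x)·x / (C − x) = 1.49e-02 → x² + (C + Ka₂)·x − Ka₂·C = 0 → x² + 0.19490·x − 2.682e-03 = 0. x = (−0.19490 + √(0.19490² + 4 × 2.682e-03)) / 2 = 1.2906e-02 M. [H⁺] = C + x = 0.18 + 1.2906e-02 = 1.9291e-01 M. pH = -log(1.9291e-01) = 0.71.

pH = 0.71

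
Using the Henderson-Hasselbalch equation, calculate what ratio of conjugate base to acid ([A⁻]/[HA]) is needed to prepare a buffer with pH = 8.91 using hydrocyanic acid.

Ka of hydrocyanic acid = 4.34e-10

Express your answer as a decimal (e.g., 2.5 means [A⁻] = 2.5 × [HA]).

pKa = -log(4.34e-10) = 9.3625. pH = pKa + log([A⁻]/[HA]), so log([A⁻]/[HA]) = pH − pKa = 8.91 − 9.3625 = -0.4525. [A⁻]/[HA] = 10^(-0.4525) = 0.353

[A⁻]/[HA] = 0.353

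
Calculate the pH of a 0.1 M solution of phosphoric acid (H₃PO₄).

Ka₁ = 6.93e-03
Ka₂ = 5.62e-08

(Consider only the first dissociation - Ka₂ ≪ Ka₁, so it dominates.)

First dissociation dominates. From Ka₁ = [H⁺][HA⁻]/[H₂A], x² + Ka₁·x − Ka₁·C = 0 with C = 0.1 M and Ka₁ = 6.93e-03. Solving: [H⁺] = (−Ka₁ + √(Ka₁² + 4·Ka₁·C)) / 2 = 2.3087e-02 M. pH = -log(2.3087e-02) = 1.64.

pH = 1.64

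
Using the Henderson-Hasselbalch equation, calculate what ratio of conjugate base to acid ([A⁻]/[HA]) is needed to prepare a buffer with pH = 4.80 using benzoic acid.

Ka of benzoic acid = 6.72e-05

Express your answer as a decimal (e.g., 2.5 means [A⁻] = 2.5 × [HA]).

pKa = -log(6.72e-05) = 4.1726. pH = pKa + log([A⁻]/[HA]), so log([A⁻]/[HA]) = pH − pKa = 4.80 − 4.1726 = 0.6274. [A⁻]/[HA] = 10^(0.6274) = 4.24

[A⁻]/[HA] = 4.24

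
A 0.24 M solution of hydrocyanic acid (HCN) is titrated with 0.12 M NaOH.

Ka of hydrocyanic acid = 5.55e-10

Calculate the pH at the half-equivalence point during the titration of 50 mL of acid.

At half-equivalence [HA] = [A⁻], so Henderson-Hasselbalch gives pH = pKa = -log(5.55e-10) = 9.26.

pH = pKa = 9.26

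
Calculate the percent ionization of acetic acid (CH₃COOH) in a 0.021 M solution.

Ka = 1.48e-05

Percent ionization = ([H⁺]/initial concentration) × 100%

Using Ka equilibrium: x² + Ka×x - Ka×C = 0. Solving: [H⁺] = 5.5014e-04. Percent = (5.5014e-04/0.021) × 100

Percent ionization = 2.62%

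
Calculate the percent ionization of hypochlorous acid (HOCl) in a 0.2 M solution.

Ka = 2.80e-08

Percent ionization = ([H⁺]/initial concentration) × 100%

Using Ka equilibrium: x² + Ka×x - Ka×C = 0. Solving: [H⁺] = 7.4819e-05. Percent = (7.4819e-05/0.2) × 100

Percent ionization = 0.0374%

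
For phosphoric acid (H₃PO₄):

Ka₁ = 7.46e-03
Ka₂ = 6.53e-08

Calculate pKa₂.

pKa₂ = -log(Ka₂) = -log(6.53e-08) = 7.19.

pK_{a2} = 7.19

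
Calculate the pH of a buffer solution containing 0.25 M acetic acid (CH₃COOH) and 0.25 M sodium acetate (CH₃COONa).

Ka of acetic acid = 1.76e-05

pKa = -log(1.76e-05) = 4.75. pH = pKa + log([A⁻]/[HA]) = 4.75 + log(0.25/0.25)

pH = 4.75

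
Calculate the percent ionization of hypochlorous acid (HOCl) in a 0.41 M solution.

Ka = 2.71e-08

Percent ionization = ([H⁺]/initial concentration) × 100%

Using Ka equilibrium: x² + Ka×x - Ka×C = 0. Solving: [H⁺] = 1.0540e-04. Percent = (1.0540e-04/0.41) × 100

Percent ionization = 0.0257%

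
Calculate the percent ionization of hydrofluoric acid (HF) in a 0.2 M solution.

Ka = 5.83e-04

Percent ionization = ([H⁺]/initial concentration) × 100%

Using Ka equilibrium: x² + Ka×x - Ka×C = 0. Solving: [H⁺] = 1.0511e-02. Percent = (1.0511e-02/0.2) × 100

Percent ionization = 5.26%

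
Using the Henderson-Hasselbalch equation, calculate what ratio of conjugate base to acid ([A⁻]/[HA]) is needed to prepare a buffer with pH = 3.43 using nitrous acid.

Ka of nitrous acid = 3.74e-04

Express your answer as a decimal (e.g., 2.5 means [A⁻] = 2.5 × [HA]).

pKa = -log(3.74e-04) = 3.4271. pH = pKa + log([A⁻]/[HA]), so log([A⁻]/[HA]) = pH − pKa = 3.43 − 3.4271 = 0.0029. [A⁻]/[HA] = 10^(0.0029) = 1.01

[A⁻]/[HA] = 1.01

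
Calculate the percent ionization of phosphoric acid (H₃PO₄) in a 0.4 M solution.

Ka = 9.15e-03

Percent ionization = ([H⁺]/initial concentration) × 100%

Using Ka equilibrium: x² + Ka×x - Ka×C = 0. Solving: [H⁺] = 5.6096e-02. Percent = (5.6096e-02/0.4) × 100

Percent ionization = 14%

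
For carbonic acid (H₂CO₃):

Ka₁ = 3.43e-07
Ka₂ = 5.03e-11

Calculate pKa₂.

pKa₂ = -log(Ka₂) = -log(5.03e-11) = 10.30.

pK_{a2} = 10.30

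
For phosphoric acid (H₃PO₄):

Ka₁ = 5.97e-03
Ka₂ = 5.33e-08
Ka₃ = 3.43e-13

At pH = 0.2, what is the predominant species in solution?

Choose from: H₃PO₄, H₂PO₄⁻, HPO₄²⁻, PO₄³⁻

pKa₁ = 2.22, pKa₂ = 7.27, pKa₃ = 12.46. For a polyprotic acid the predominant species crosses at each pKa: below pKa_n the protonated form dominates, above it the deprotonated form does. At pH = 0.2, the predominant species is H₃PO₄.

H₃PO₄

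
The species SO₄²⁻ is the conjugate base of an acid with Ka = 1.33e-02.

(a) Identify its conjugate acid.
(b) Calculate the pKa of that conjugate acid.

(a) The conjugate acid is formed by adding one H⁺ to SO₄²⁻, giving HSO₄⁻. (b) pKa = -log(Ka) = -log(1.33e-02) = 1.88.

Conjugate acid: HSO₄⁻; pK_a = 1.88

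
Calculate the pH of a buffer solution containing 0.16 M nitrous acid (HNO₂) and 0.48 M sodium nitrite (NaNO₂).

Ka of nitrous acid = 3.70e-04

pKa = -log(3.70e-04) = 3.43. pH = pKa + log([A⁻]/[HA]) = 3.43 + log(0.48/0.16)

pH = 3.91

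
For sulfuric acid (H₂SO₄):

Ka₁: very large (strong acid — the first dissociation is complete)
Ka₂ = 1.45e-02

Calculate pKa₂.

pKa₂ = -log(Ka₂) = -log(1.45e-02) = 1.84.

pK_{a2} = 1.84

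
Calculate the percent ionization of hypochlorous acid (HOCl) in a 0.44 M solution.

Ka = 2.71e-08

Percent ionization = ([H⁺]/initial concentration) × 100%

Using Ka equilibrium: x² + Ka×x - Ka×C = 0. Solving: [H⁺] = 1.0918e-04. Percent = (1.0918e-04/0.44) × 100

Percent ionization = 0.0248%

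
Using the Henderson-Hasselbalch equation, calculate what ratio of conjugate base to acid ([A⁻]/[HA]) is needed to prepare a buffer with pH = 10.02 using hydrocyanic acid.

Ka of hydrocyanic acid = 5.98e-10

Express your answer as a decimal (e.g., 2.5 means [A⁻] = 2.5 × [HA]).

pKa = -log(5.98e-10) = 9.2233. pH = pKa + log([A⁻]/[HA]), so log([A⁻]/[HA]) = pH − pKa = 10.02 − 9.2233 = 0.7967. [A⁻]/[HA] = 10^(0.7967) = 6.26

[A⁻]/[HA] = 6.26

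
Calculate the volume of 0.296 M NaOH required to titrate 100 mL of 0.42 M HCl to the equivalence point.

At equivalence: moles acid = moles base. moles HCl = 0.42 × 100/1000 = 0.042 mol. V_base = moles / 0.296 × 1000 = 141.9 mL.

V_{base} = 141.9 mL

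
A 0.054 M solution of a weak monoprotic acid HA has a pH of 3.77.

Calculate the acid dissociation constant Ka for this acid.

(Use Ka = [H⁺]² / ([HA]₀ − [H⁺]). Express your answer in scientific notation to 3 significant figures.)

[H⁺] = 10^(−pH) = 10^(−3.77) = 1.698e-04 M. For HA ⇌ H⁺ + A⁻, Ka = [H⁺][A⁻]/[HA] = [H⁺]² / ([HA]₀ − [H⁺]) = (1.698e-04)² / (0.054 − 1.698e-04) = 5.36e-07.

K_a = 5.36e-07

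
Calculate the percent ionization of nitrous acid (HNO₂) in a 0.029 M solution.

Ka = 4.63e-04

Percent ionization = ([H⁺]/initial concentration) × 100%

Using Ka equilibrium: x² + Ka×x - Ka×C = 0. Solving: [H⁺] = 3.4401e-03. Percent = (3.4401e-03/0.029) × 100

Percent ionization = 11.9%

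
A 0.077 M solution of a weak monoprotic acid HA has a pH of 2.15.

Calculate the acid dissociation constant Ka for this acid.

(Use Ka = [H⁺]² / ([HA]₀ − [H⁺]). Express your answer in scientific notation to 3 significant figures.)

[H⁺] = 10^(−pH) = 10^(−2.15) = 7.079e-03 M. For HA ⇌ H⁺ + A⁻, Ka = [H⁺][A⁻]/[HA] = [H⁺]² / ([HA]₀ − [H⁺]) = (7.079e-03)² / (0.077 − 7.079e-03) = 7.17e-04.

K_a = 7.17e-04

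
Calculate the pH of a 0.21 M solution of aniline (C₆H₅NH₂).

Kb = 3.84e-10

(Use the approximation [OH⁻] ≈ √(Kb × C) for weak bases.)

[OH⁻] = √(Kb × C) = √(3.84e-10 × 0.21) = 8.9800e-06. pOH = 5.05, pH = 14 - pOH

pH = 8.95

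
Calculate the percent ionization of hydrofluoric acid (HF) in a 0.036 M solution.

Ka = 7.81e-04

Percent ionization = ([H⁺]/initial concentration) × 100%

Using Ka equilibrium: x² + Ka×x - Ka×C = 0. Solving: [H⁺] = 4.9263e-03. Percent = (4.9263e-03/0.036) × 100

Percent ionization = 13.7%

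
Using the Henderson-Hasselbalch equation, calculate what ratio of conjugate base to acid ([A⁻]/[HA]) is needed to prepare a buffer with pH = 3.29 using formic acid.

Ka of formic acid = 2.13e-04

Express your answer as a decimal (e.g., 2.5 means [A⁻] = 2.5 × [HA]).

pKa = -log(2.13e-04) = 3.6716. pH = pKa + log([A⁻]/[HA]), so log([A⁻]/[HA]) = pH − pKa = 3.29 − 3.6716 = -0.3816. [A⁻]/[HA] = 10^(-0.3816) = 0.415

[A⁻]/[HA] = 0.415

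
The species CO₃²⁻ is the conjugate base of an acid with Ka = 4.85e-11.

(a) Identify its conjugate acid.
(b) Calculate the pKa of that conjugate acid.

(a) The conjugate acid is formed by adding one H⁺ to CO₃²⁻, giving HCO₃⁻. (b) pKa = -log(Ka) = -log(4.85e-11) = 10.31.

Conjugate acid: HCO₃⁻; pK_a = 10.31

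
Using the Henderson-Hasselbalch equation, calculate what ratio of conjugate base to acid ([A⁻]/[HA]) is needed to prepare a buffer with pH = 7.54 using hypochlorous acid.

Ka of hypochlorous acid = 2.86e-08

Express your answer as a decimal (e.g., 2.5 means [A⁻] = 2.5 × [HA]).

pKa = -log(2.86e-08) = 7.5436. pH = pKa + log([A⁻]/[HA]), so log([A⁻]/[HA]) = pH − pKa = 7.54 − 7.5436 = -0.0036. [A⁻]/[HA] = 10^(-0.0036) = 0.992

[A⁻]/[HA] = 0.992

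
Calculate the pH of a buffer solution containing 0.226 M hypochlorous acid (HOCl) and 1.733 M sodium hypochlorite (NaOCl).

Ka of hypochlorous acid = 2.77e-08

pKa = -log(2.77e-08) = 7.56. pH = pKa + log([A⁻]/[HA]) = 7.56 + log(1.733/0.226)

pH = 8.44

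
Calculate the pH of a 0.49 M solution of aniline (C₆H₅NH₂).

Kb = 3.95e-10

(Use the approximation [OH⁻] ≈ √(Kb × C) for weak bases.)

[OH⁻] = √(Kb × C) = √(3.95e-10 × 0.49) = 1.3912e-05. pOH = 4.86, pH = 14 - pOH

pH = 9.14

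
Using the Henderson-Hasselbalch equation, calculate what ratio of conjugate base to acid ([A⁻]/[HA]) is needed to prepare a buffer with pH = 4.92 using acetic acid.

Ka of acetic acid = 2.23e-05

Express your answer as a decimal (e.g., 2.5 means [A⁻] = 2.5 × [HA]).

pKa = -log(2.23e-05) = 4.6517. pH = pKa + log([A⁻]/[HA]), so log([A⁻]/[HA]) = pH − pKa = 4.92 − 4.6517 = 0.2683. [A⁻]/[HA] = 10^(0.2683) = 1.85

[A⁻]/[HA] = 1.85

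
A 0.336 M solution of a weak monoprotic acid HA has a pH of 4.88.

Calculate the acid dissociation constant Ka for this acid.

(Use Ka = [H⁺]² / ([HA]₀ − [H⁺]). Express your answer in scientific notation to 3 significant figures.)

[H⁺] = 10^(−pH) = 10^(−4.88) = 1.318e-05 M. For HA ⇌ H⁺ + A⁻, Ka = [H⁺][A⁻]/[HA] = [H⁺]² / ([HA]₀ − [H⁺]) = (1.318e-05)² / (0.336 − 1.318e-05) = 5.17e-10.

K_a = 5.17e-10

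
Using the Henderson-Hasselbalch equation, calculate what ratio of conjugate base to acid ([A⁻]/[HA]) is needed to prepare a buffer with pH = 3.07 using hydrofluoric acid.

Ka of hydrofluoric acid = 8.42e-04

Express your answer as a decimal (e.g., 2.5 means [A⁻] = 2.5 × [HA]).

pKa = -log(8.42e-04) = 3.0747. pH = pKa + log([A⁻]/[HA]), so log([A⁻]/[HA]) = pH − pKa = 3.07 − 3.0747 = -0.0047. [A⁻]/[HA] = 10^(-0.0047) = 0.989

[A⁻]/[HA] = 0.989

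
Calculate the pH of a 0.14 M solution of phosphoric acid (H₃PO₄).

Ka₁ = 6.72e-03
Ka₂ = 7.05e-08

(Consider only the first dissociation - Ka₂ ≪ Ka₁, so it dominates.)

First dissociation dominates. From Ka₁ = [H⁺][HA⁻]/[H₂A], x² + Ka₁·x − Ka₁·C = 0 with C = 0.14 M and Ka₁ = 6.72e-03. Solving: [H⁺] = (−Ka₁ + √(Ka₁² + 4·Ka₁·C)) / 2 = 2.7496e-02 M. pH = -log(2.7496e-02) = 1.56.

pH = 1.56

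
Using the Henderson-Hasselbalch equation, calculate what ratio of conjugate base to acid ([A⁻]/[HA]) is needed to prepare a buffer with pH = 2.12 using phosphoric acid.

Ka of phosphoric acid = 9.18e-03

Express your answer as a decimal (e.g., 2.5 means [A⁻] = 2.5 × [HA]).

pKa = -log(9.18e-03) = 2.0372. pH = pKa + log([A⁻]/[HA]), so log([A⁻]/[HA]) = pH − pKa = 2.12 − 2.0372 = 0.0828. [A⁻]/[HA] = 10^(0.0828) = 1.21

[A⁻]/[HA] = 1.21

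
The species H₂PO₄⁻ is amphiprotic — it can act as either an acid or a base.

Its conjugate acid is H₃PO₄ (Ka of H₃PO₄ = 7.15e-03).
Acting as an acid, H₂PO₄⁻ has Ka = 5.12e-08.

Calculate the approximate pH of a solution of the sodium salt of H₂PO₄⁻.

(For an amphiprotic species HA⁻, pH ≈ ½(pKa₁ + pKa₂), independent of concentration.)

pKa₁ = -log(7.15e-03) = 2.15; pKa₂ = -log(5.12e-08) = 7.29. For an amphiprotic species, pH ≈ ½(pKa₁ + pKa₂) = ½(2.15 + 7.29) = 4.72.

pH = 4.72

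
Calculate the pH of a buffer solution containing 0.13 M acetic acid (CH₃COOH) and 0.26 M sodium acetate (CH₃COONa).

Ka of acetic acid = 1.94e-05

pKa = -log(1.94e-05) = 4.71. pH = pKa + log([A⁻]/[HA]) = 4.71 + log(0.26/0.13)

pH = 5.01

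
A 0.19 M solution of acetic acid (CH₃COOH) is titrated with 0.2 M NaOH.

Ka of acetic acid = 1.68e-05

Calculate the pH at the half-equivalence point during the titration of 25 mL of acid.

At half-equivalence [HA] = [A⁻], so Henderson-Hasselbalch gives pH = pKa = -log(1.68e-05) = 4.77.

pH = pKa = 4.77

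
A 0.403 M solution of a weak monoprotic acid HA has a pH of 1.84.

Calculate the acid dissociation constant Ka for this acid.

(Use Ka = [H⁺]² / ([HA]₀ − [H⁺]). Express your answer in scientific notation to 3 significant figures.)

[H⁺] = 10^(−pH) = 10^(−1.84) = 1.445e-02 M. For HA ⇌ H⁺ + A⁻, Ka = [H⁺][A⁻]/[HA] = [H⁺]² / ([HA]₀ − [H⁺]) = (1.445e-02)² / (0.403 − 1.445e-02) = 5.38e-04.

K_a = 5.38e-04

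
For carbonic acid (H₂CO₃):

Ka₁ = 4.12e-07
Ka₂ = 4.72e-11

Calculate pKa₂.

pKa₂ = -log(Ka₂) = -log(4.72e-11) = 10.33.

pK_{a2} = 10.33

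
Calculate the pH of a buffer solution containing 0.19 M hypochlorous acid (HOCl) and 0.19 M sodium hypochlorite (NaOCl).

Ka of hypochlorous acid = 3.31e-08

pKa = -log(3.31e-08) = 7.48. pH = pKa + log([A⁻]/[HA]) = 7.48 + log(0.19/0.19)

pH = 7.48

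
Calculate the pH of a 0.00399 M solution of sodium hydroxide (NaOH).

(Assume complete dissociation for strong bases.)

[OH⁻] = 0.00399 M for strong base. pOH = -log[OH⁻] = 2.40, pH = 14 - pOH

pH = 11.60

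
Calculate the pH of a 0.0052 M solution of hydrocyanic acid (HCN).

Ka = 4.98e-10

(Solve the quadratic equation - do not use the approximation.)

x² + Ka×x - Ka×C = 0. Using quadratic formula: [H⁺] = 1.6090e-06

pH = 5.79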